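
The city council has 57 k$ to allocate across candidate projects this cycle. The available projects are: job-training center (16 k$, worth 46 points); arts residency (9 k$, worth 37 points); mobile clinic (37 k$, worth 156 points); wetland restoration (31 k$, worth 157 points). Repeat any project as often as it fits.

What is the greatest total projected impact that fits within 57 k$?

Ranking by ratio (projected impact/k$): wetland restoration 5.06, mobile clinic 4.22, arts residency 4.11.
Taking the top-ratio projects first gives 2×arts residency + wetland restoration for 231 (49 k$).
Dropping arts residency frees 9 k$; slotting in job-training center (16 k$) lifts the total to 240 at 56 k$.

240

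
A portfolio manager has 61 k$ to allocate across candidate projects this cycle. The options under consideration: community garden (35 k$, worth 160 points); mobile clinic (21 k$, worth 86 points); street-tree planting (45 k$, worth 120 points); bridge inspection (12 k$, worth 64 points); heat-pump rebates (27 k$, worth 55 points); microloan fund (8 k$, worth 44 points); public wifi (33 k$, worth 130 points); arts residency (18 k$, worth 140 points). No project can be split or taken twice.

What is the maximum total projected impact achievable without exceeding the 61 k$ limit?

By projected impact per k$: arts residency 7.78, microloan fund 5.50, bridge inspection 5.33, community garden 4.57 lead.
Taking the top-ratio projects first gives mobile clinic + bridge inspection + microloan fund + arts residency for 334 (59 k$).
Dropping mobile clinic and bridge inspection frees 33 k$; slotting in community garden (35 k$) lifts the total to 344 at 61 k$.
Runner-up mobile clinic + bridge inspection + microloan fund + arts residency tops out at 334.

344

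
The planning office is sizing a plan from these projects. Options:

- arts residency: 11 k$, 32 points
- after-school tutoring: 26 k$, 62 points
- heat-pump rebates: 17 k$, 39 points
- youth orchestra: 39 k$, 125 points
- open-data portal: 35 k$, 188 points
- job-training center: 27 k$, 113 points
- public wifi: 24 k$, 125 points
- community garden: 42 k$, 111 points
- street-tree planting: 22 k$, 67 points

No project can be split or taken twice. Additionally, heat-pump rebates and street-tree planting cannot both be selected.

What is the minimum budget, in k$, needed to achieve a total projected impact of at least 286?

59

Minimise k$ subject to total projected impact ≥ 286.
open-data portal + public wifi reaches 313 using 59 k$.
Below 59 k$ the best achievable stays under 286.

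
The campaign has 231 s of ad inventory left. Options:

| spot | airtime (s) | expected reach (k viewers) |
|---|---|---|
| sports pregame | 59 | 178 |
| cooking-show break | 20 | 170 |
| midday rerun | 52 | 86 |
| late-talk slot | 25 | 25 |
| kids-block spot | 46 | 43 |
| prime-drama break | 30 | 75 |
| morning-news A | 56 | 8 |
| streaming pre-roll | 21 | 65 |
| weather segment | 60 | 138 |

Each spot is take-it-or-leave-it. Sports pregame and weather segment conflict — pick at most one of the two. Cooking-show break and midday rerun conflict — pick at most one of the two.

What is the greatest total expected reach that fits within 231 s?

556

Sports pregame + cooking-show break + late-talk slot + kids-block spot + prime-drama break + streaming pre-roll uses 201 of the 231 s and totals 556.
The spare 30 s is too small for any remaining spot, and no feasible exchange beats 556.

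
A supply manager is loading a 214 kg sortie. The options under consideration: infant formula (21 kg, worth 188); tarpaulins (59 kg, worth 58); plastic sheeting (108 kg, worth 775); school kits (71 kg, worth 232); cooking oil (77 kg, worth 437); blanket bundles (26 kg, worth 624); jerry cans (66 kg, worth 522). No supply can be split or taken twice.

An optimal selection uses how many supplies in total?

Best achievable people served is 1921.
One optimal bundle: plastic sheeting + blanket bundles + jerry cans (200 kg).
Every optimal selection uses 3 supplies.

3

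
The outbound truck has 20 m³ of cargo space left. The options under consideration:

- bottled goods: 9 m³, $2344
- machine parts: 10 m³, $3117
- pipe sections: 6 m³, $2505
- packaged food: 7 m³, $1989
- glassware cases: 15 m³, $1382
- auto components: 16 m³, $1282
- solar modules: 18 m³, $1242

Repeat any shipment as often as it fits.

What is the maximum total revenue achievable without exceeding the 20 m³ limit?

7515

Taking 3×pipe sections: 18 m³ used, 7515 in revenue.
Every other selection either busts 20 m³ or fails to beat 7515.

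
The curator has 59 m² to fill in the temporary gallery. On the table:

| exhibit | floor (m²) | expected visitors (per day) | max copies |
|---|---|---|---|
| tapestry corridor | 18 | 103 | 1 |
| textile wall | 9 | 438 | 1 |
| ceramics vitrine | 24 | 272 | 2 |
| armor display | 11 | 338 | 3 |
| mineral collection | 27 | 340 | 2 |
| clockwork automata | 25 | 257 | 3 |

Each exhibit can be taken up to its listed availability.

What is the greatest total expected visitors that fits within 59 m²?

By expected visitors per m²: textile wall 48.67, armor display 30.73, mineral collection 12.59, ceramics vitrine 11.33 lead.
A density-first pass picks textile wall + 3×armor display — 1452 at 42 m².
Replace armor display with mineral collection: the trade gains 2 net, giving 1454 at 58 m².

1454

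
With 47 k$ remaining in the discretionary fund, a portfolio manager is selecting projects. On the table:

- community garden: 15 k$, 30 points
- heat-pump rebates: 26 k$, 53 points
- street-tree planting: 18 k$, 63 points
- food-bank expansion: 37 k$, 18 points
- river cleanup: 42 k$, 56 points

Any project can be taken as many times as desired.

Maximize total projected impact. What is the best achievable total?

The ratio ordering already packs tightly: 2×street-tree planting, 36 k$, 126.
No other feasible combination exceeds 126.

126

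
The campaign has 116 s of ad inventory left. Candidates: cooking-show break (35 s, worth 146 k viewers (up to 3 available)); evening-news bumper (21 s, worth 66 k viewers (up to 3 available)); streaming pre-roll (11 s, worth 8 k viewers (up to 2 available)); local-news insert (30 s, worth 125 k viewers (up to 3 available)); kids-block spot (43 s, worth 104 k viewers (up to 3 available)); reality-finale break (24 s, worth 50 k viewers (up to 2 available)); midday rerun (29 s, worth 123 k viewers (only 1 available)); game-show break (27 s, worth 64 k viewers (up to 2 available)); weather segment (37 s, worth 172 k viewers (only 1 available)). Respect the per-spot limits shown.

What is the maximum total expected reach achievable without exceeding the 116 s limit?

464

By expected reach per s: weather segment 4.65, midday rerun 4.24, cooking-show break 4.17, local-news insert 4.17 lead.
The ratio heuristic lands on cooking-show break + streaming pre-roll + midday rerun + weather segment (449) but leaves 4 s idle.
Replace streaming pre-roll and midday rerun with cooking-show break: the trade gains 15 net, giving 464 at 107 s.
That's the maximum — no swap from here does better than 464.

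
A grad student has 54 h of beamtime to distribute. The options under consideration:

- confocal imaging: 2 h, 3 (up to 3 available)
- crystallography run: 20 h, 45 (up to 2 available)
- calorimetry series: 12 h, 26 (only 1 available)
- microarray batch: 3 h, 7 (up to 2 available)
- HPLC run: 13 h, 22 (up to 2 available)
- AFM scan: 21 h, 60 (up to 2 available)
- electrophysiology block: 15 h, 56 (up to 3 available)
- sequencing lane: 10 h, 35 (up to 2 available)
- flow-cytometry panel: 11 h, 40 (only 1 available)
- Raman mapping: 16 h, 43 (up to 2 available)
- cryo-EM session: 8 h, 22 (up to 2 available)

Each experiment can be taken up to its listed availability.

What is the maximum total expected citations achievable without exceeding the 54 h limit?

194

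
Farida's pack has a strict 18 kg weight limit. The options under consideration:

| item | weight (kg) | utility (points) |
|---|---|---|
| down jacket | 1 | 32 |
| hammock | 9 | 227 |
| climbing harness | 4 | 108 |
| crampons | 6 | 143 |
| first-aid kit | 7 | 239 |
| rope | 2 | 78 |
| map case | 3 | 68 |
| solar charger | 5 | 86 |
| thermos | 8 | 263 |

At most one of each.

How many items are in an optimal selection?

4

Optimal total is 612.
For example down jacket + first-aid kit + rope + thermos achieves it, using 18 kg.
Any selection reaching 612 contains exactly 4 items.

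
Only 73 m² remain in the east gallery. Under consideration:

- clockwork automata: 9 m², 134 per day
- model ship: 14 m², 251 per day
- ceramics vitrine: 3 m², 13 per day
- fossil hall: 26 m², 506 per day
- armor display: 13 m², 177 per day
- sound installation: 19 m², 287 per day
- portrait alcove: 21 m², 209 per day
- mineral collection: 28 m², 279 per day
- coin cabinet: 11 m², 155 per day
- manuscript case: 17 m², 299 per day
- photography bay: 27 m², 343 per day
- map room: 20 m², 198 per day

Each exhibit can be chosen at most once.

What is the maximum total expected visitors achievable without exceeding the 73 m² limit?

Filling by ratio: clockwork automata + model ship + ceramics vitrine + fossil hall + manuscript case for 1203, with 4 m² left unused.
Using the slack differently, fossil hall + sound installation + coin cabinet + manuscript case comes to 1247 at 73 m².
Runner-up model ship + ceramics vitrine + fossil hall + armor display + manuscript case tops out at 1246.

1247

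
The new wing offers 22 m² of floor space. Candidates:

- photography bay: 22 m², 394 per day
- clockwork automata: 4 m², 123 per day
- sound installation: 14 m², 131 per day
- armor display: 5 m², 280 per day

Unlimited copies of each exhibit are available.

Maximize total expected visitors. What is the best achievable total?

1120

Density check — armor display 56.00, clockwork automata 30.75, photography bay 17.91, sound installation 9.36 are the best per m².
Best packing: 4×armor display — 20 m², 1120 total.
Nothing else within 22 m² beats 1120.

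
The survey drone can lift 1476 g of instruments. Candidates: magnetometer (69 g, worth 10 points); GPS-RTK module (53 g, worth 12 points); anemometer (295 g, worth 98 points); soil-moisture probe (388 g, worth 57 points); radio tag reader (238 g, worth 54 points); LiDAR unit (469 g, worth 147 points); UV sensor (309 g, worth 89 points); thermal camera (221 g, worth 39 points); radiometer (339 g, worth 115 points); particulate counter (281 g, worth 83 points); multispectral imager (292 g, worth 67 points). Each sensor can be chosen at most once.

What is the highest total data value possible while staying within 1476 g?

Taking the top-ratio sensors first gives GPS-RTK module + anemometer + LiDAR unit + radiometer + particulate counter for 455 (1437 g).
Replace particulate counter with UV sensor: the trade gains 6 net, giving 461 at 1465 g.
Runner-up GPS-RTK module + anemometer + LiDAR unit + radiometer + particulate counter tops out at 455.

461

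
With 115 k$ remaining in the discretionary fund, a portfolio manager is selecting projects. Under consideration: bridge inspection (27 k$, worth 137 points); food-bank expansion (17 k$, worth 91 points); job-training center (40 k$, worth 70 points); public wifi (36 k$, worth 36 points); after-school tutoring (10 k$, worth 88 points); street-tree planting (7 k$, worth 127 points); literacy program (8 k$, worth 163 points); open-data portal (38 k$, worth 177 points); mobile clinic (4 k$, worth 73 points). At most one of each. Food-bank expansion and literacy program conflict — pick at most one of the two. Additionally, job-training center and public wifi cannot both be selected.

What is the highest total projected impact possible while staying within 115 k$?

Ranking by ratio (projected impact/k$): literacy program 20.38, mobile clinic 18.25, street-tree planting 18.14, after-school tutoring 8.80.
Bridge inspection + after-school tutoring + street-tree planting + literacy program + open-data portal + mobile clinic uses 94 of the 115 k$ and totals 765.
Every other selection either busts 115 k$ or breaks a pairing rule or fails to beat 765.

765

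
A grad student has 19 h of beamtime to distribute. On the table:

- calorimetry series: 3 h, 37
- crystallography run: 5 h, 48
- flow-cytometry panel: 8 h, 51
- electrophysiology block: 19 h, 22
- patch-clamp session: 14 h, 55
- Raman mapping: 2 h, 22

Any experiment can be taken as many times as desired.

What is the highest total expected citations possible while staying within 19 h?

Greedy by ratio would take 6×calorimetry series: 18 h used, total 222.
Dropping calorimetry series frees 3 h; slotting in 2×Raman mapping (4 h) lifts the total to 229 at 19 h.

229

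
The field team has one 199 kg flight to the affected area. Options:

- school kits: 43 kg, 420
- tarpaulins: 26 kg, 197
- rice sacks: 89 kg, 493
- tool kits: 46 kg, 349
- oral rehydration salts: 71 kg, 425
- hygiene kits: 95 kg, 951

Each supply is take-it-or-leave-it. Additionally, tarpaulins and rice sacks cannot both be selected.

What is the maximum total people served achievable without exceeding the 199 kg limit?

1720

Best packing: school kits + tool kits + hygiene kits — 184 kg, 1720 total.
Next best is tarpaulins + oral rehydration salts + hygiene kits at 1573 (192 kg) — short by 147.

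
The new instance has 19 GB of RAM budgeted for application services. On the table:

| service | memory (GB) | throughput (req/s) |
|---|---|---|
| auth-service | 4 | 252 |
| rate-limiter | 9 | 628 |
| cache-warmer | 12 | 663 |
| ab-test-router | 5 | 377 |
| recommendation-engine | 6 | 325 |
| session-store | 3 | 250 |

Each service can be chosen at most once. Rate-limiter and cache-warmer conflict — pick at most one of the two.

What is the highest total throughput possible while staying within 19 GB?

1257

Ranking by ratio (throughput/GB): session-store 83.33, ab-test-router 75.40, rate-limiter 69.78, auth-service 63.00.
Filling by ratio: rate-limiter + ab-test-router + session-store for 1255, with 2 GB left unused.
Replace session-store with auth-service: the trade gains 2 net, giving 1257 at 18 GB.
The closest alternative, rate-limiter + ab-test-router + session-store, reaches only 1255.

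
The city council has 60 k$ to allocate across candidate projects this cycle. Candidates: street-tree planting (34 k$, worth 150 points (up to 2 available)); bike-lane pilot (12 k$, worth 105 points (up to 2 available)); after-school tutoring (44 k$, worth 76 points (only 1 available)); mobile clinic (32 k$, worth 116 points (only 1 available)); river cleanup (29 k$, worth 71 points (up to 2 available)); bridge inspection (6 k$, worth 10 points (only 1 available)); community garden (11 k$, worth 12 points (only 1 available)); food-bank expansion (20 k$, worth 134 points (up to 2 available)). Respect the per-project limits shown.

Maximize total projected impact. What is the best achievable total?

383

Taking the top-ratio projects first gives 2×bike-lane pilot + bridge inspection + food-bank expansion for 354 (50 k$).
The 12 k$ tied up in bike-lane pilot is better spent on food-bank expansion — total rises to 383 (58 k$).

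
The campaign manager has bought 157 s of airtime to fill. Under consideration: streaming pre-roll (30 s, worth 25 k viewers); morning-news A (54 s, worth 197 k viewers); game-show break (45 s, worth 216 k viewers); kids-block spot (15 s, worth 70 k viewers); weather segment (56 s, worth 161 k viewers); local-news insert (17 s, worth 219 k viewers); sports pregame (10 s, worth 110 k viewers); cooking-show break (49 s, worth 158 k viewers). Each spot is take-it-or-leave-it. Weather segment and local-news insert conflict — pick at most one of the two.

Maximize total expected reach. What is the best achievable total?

812

Density check — local-news insert 12.88, sports pregame 11.00, game-show break 4.80, kids-block spot 4.67 are the best per s.
Morning-news A + game-show break + kids-block spot + local-news insert + sports pregame uses 141 of the 157 s and totals 812.
An exhaustive check of the 256 subsets confirms 812.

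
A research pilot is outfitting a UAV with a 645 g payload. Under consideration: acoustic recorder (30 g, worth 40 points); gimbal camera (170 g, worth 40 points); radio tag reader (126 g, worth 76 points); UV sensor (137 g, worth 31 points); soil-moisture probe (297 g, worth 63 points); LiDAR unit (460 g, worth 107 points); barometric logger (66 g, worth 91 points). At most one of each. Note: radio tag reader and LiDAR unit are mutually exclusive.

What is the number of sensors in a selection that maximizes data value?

The maximum data value within 645 g is 278.
acoustic recorder + gimbal camera + radio tag reader + UV sensor + barometric logger hits 278 at 529 g.
Any selection reaching 278 contains exactly 5 sensors.

5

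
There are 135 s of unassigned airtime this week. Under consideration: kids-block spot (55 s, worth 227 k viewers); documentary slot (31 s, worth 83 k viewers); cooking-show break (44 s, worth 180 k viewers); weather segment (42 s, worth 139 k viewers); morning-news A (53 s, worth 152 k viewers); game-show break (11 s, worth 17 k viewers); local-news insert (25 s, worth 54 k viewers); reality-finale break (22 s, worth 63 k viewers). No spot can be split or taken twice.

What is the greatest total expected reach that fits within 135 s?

Ranking by ratio (expected reach/s): kids-block spot 4.13, cooking-show break 4.09, weather segment 3.31, morning-news A 2.87.
The ratio heuristic lands on kids-block spot + cooking-show break + game-show break + reality-finale break (487) but leaves 3 s idle.
Dropping game-show break and reality-finale break frees 33 s; slotting in documentary slot (31 s) lifts the total to 490 at 130 s.
The spare 5 s is too small for any remaining spot, and no exchange beats 490.

490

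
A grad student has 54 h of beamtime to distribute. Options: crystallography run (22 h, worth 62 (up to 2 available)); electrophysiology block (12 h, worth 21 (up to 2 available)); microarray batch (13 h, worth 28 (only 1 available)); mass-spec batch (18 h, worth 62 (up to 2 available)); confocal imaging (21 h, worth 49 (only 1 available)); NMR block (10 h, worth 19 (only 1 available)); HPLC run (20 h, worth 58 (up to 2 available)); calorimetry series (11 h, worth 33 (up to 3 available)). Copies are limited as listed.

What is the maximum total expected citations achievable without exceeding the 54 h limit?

Ranking by ratio (expected citations/h): mass-spec batch 3.44, calorimetry series 3.00, HPLC run 2.90.
Filling by ratio: 2×mass-spec batch + calorimetry series for 157, with 7 h left unused.
The 18 h tied up in mass-spec batch is better spent on 2×calorimetry series — total rises to 161 (51 h).
That's the maximum — no swap from here does better than 161.

161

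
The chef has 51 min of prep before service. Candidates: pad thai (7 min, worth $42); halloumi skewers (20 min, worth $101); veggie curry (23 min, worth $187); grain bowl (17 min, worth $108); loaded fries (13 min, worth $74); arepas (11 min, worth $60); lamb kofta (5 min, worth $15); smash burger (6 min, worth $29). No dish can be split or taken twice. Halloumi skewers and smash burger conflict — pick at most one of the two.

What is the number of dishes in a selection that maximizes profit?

3

The maximum profit within 51 min is 355.
For example veggie curry + grain bowl + arepas achieves it, using 51 min.
All optima have 3 dishes.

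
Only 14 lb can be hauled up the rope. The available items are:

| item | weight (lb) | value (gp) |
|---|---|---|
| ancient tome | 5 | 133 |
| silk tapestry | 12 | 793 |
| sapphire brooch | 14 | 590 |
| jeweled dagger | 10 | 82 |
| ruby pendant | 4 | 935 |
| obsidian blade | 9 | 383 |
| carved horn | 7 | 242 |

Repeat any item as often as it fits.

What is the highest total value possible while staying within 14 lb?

2805

The ratio ordering already packs tightly: 3×ruby pendant, 12 lb, 2805.
Every other selection either busts 14 lb or fails to beat 2805.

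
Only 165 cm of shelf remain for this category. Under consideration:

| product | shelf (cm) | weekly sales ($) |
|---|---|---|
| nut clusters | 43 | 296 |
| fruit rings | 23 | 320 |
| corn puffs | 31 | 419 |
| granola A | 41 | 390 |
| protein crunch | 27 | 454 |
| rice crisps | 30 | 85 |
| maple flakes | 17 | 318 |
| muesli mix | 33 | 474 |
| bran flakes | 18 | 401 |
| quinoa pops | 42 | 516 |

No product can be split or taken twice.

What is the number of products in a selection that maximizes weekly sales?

6

Best achievable weekly sales is 2483.
For example fruit rings + protein crunch + maple flakes + muesli mix + bran flakes + quinoa pops achieves it, using 160 cm.
Any selection reaching 2483 contains exactly 6 products.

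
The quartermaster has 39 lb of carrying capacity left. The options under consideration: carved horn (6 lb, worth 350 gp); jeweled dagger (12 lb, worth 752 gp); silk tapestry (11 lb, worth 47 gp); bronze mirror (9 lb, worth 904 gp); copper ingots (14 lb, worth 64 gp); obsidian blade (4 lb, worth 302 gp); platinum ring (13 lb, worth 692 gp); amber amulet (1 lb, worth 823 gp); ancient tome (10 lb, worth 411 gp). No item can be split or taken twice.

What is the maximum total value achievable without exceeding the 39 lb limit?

Greedy by ratio would take carved horn + jeweled dagger + bronze mirror + obsidian blade + amber amulet: 32 lb used, total 3131.
Replace carved horn with platinum ring: the trade gains 342 net, giving 3473 at 39 lb.

3473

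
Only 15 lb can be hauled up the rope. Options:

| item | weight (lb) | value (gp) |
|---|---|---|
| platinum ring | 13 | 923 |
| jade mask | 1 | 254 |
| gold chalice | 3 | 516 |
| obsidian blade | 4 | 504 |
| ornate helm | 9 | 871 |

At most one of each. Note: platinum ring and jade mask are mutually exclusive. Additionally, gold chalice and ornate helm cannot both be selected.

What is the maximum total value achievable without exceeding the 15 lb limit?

1629

Taking the top-ratio items first gives jade mask + gold chalice + obsidian blade for 1274 (8 lb).
Replace gold chalice with ornate helm: the trade gains 355 net, giving 1629 at 14 lb.
The closest alternative, obsidian blade + ornate helm, reaches only 1375.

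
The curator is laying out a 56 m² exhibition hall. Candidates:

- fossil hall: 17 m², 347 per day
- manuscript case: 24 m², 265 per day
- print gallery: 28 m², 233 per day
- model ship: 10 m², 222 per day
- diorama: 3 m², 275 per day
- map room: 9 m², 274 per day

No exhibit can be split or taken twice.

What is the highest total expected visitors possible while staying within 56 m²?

1161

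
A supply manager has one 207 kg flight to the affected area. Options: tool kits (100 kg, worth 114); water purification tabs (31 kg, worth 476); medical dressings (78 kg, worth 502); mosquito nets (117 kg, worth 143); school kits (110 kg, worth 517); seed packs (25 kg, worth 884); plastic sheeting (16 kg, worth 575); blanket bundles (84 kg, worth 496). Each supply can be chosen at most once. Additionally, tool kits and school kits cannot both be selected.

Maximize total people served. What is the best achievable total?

The ratio heuristic lands on water purification tabs + medical dressings + seed packs + plastic sheeting (2437) but leaves 57 kg idle.
The 31 kg tied up in water purification tabs is better spent on blanket bundles — total rises to 2457 (203 kg).
No other feasible combination exceeds 2457.

2457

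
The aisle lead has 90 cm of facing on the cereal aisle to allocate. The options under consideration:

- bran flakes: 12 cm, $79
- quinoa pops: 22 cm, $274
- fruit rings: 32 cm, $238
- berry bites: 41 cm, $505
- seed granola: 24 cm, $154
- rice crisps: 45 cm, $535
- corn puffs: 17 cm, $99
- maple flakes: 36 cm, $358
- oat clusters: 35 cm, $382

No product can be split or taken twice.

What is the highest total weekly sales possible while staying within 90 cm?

1040

Ranking by ratio (weekly sales/cm): quinoa pops 12.45, berry bites 12.32, rice crisps 11.89.
Greedy by ratio would take bran flakes + quinoa pops + berry bites: 75 cm used, total 858.
Replace bran flakes and quinoa pops with rice crisps: the trade gains 182 net, giving 1040 at 86 cm.
An exhaustive check of the 512 subsets confirms 1040.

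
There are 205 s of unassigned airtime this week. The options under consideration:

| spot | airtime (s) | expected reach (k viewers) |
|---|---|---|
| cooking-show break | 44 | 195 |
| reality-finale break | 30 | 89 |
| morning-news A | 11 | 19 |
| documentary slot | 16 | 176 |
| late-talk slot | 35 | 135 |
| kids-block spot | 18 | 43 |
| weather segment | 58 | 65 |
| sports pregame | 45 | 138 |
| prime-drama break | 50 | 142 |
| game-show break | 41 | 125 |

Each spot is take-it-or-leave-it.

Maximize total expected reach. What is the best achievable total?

A density-first pass picks cooking-show break + documentary slot + late-talk slot + kids-block spot + sports pregame + game-show break — 812 at 199 s.
Dropping sports pregame frees 45 s; slotting in prime-drama break (50 s) lifts the total to 816 at 204 s.
An exhaustive check of the 1024 subsets confirms 816.

816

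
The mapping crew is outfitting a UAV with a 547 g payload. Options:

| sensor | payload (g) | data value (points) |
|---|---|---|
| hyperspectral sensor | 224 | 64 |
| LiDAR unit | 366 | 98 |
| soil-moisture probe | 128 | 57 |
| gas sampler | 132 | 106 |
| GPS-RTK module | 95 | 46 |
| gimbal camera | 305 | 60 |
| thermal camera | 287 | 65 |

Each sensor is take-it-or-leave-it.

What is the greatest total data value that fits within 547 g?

228

Taking the top-ratio sensors first gives soil-moisture probe + gas sampler + GPS-RTK module for 209 (355 g).
The 95 g tied up in GPS-RTK module is better spent on thermal camera — total rises to 228 (547 g).
The closest alternative, hyperspectral sensor + soil-moisture probe + gas sampler, reaches only 227.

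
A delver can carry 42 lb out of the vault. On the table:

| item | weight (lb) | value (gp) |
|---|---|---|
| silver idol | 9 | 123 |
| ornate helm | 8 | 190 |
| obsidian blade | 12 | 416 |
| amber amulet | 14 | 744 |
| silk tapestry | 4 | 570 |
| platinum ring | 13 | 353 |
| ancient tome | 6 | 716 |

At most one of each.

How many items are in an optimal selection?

The maximum value within 42 lb is 2446.
One optimal bundle: obsidian blade + amber amulet + silk tapestry + ancient tome (36 lb).
Any selection reaching 2446 contains exactly 4 items.

4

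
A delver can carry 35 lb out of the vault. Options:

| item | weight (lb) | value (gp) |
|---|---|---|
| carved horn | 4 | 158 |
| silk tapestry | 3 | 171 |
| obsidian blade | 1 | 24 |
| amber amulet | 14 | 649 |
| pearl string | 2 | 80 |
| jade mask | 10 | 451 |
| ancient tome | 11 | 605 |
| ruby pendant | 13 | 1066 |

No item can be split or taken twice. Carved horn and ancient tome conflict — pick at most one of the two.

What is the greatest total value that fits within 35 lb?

Density check — ruby pendant 82.00, silk tapestry 57.00, ancient tome 55.00 are the best per lb.
Obsidian blade + jade mask + ancient tome + ruby pendant uses 35 of the 35 lb and totals 2146.
That's the maximum — no feasible swap from here does better than 2146.

2146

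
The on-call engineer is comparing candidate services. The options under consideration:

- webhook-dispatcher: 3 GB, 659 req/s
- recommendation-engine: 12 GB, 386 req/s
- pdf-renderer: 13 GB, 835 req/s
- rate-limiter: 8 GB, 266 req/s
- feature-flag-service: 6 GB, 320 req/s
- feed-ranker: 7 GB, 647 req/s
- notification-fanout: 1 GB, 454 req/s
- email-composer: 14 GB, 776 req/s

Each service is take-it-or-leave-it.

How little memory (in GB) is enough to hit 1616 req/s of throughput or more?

11

Need the lightest bundle worth ≥ 1616.
webhook-dispatcher + feed-ranker + notification-fanout reaches 1760 using 11 GB.
Below 11 GB the best achievable stays under 1616.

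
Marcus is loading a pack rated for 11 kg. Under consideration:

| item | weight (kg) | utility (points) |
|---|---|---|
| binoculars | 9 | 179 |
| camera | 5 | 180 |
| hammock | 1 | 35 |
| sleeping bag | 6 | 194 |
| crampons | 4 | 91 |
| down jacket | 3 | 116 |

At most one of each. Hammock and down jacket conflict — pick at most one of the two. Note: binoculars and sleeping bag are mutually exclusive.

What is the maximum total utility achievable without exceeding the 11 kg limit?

Taking camera + sleeping bag: 11 kg used, 374 in utility.
Nothing else feasible within 11 kg beats 374.

374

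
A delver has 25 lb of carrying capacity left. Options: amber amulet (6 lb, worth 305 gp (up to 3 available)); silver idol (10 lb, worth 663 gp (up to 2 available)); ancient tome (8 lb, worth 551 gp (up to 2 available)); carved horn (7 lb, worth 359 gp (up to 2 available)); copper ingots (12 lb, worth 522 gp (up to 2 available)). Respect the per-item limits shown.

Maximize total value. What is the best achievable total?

1573

Greedy by ratio would take 2×ancient tome + carved horn: 23 lb used, total 1461.
Replace ancient tome with silver idol: the trade gains 112 net, giving 1573 at 25 lb.
No other feasible combination exceeds 1573.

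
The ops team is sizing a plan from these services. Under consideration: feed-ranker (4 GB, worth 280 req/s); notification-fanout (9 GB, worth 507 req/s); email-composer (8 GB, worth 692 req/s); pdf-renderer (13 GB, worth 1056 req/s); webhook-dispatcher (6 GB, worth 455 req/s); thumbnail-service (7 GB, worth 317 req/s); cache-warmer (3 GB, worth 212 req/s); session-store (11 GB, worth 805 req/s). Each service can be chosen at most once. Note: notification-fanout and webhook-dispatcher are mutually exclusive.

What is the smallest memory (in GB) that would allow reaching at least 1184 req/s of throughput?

Look for the lowest-memory combination reaching 1184.
Taking feed-ranker + email-composer + cache-warmer gives 1184 (≥ 1184) for 15 GB.
No combination under 15 GB hits 1184.

15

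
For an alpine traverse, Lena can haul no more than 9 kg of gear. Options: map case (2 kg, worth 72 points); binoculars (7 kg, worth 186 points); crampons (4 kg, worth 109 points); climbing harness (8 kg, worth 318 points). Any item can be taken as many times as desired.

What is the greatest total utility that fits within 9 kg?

318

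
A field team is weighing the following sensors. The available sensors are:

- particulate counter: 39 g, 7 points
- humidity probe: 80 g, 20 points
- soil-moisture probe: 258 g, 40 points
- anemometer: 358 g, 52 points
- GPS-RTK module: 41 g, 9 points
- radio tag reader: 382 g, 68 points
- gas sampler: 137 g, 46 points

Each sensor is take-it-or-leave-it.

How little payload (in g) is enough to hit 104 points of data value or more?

Look for the lowest-payload combination reaching 104.
humidity probe + soil-moisture probe + gas sampler: 106 data value at 475 g.
No combination under 475 g hits 104.

475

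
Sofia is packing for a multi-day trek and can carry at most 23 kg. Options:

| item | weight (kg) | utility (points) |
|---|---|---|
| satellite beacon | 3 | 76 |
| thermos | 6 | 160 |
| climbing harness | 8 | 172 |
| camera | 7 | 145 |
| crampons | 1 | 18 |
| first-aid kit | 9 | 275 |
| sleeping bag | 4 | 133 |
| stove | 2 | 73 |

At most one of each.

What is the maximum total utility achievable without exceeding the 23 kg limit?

662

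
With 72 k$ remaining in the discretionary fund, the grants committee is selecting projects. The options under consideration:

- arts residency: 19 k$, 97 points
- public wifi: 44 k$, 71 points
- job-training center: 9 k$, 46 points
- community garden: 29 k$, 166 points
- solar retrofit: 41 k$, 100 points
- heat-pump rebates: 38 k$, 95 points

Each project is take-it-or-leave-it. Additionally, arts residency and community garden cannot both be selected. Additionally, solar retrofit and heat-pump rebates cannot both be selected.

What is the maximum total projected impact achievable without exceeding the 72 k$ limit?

Community garden + solar retrofit uses 70 of the 72 k$ and totals 266.

266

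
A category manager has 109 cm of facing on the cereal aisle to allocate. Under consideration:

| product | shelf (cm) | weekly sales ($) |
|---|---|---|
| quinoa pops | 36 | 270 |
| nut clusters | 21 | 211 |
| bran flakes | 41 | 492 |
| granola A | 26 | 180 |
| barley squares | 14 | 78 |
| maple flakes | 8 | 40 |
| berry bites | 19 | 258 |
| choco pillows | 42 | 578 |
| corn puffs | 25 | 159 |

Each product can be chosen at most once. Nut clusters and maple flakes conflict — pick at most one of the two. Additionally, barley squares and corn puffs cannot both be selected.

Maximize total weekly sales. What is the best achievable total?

1328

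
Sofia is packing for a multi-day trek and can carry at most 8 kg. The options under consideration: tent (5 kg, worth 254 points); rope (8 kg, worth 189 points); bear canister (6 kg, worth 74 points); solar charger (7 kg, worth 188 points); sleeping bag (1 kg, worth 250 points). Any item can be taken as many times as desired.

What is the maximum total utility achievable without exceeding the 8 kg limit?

2000

Ranking by ratio (utility/kg): sleeping bag 250.00, tent 50.80, solar charger 26.86, rope 23.62.
The ratio ordering already packs tightly: 8×sleeping bag, 8 kg, 2000.
That's the maximum — no swap from here does better than 2000.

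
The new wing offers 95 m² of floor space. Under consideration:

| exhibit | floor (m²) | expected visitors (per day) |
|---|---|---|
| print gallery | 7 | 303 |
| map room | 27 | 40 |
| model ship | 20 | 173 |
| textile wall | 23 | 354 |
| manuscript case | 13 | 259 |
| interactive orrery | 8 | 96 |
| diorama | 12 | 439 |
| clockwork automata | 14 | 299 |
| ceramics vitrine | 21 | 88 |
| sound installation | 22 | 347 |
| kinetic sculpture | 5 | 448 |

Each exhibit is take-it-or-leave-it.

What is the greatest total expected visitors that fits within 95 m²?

Density check — kinetic sculpture 89.60, print gallery 43.29, diorama 36.58 are the best per m².
The ratio heuristic lands on print gallery + manuscript case + interactive orrery + diorama + clockwork automata + sound installation + kinetic sculpture (2191) but leaves 14 m² idle.
The 13 m² tied up in manuscript case is better spent on textile wall — total rises to 2286 (91 m²).
The closest alternative, print gallery + model ship + textile wall + manuscript case + diorama + clockwork automata + kinetic sculpture, reaches only 2275.

2286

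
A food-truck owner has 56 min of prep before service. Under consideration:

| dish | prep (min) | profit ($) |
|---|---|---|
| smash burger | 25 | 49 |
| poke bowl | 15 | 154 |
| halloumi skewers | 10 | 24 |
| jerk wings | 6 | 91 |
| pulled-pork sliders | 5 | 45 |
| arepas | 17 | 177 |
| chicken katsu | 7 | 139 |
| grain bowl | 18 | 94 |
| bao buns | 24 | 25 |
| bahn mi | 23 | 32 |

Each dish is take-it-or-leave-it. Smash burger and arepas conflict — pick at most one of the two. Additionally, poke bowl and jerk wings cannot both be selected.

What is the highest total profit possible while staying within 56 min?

546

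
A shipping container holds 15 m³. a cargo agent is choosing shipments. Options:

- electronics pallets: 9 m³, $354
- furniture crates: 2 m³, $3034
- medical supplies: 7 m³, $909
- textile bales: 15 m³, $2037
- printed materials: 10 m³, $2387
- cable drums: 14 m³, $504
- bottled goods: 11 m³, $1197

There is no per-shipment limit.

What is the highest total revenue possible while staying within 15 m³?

By revenue per m³: furniture crates 1517.00, printed materials 238.70, textile bales 135.80 lead.
Best packing: 7×furniture crates — 14 m³, 21238 total.
Nothing else within 15 m³ beats 21238.

21238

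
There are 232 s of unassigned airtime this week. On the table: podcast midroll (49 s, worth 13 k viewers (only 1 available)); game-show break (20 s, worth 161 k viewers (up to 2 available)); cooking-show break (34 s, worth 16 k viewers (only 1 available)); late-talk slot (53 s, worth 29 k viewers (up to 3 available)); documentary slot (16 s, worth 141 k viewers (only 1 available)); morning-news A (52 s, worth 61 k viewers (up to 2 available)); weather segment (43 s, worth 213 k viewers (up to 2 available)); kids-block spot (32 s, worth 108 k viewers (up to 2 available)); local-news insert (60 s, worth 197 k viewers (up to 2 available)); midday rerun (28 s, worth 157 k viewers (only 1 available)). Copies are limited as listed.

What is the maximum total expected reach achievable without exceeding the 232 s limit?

1243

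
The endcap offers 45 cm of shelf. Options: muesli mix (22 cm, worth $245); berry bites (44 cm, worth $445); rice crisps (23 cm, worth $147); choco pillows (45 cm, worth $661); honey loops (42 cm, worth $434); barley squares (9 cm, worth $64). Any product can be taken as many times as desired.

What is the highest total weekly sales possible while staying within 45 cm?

661

The ratio ordering already packs tightly: choco pillows, 45 cm, 661.
Every other selection either busts 45 cm or fails to beat 661.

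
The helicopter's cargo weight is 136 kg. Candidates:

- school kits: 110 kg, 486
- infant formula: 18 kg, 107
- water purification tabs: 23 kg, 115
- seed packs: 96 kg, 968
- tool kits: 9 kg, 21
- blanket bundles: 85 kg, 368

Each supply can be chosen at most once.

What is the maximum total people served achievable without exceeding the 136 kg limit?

1104

Filling by ratio: infant formula + seed packs + tool kits for 1096, with 13 kg left unused.
Replace infant formula with water purification tabs: the trade gains 8 net, giving 1104 at 128 kg.
Runner-up infant formula + seed packs + tool kits tops out at 1096.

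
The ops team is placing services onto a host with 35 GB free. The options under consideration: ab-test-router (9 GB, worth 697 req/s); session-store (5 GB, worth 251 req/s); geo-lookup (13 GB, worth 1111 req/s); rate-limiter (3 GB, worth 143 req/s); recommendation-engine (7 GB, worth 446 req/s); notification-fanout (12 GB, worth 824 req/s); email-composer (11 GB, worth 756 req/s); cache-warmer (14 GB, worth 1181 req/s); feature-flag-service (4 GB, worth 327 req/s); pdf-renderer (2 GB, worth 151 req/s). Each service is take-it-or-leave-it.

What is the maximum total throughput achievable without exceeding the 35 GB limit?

2770

Ranking by ratio (throughput/GB): geo-lookup 85.46, cache-warmer 84.36, feature-flag-service 81.75.
Taking geo-lookup + cache-warmer + feature-flag-service + pdf-renderer: 33 GB used, 2770 in throughput.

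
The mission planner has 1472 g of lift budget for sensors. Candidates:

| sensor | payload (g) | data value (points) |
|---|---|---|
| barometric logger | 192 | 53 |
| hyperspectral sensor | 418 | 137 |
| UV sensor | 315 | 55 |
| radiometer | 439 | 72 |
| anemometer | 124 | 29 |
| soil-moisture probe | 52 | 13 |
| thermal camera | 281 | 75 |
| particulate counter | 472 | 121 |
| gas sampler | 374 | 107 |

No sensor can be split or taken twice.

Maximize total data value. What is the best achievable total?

418

Density check — hyperspectral sensor 0.33, gas sampler 0.29, barometric logger 0.28, thermal camera 0.27 are the best per g.
A density-first pass picks barometric logger + hyperspectral sensor + anemometer + soil-moisture probe + thermal camera + gas sampler — 414 at 1441 g.
Dropping anemometer and soil-moisture probe and thermal camera frees 457 g; slotting in particulate counter (472 g) lifts the total to 418 at 1456 g.
Next best is barometric logger + hyperspectral sensor + anemometer + soil-moisture probe + thermal camera + gas sampler at 414 (1441 g) — short by 4.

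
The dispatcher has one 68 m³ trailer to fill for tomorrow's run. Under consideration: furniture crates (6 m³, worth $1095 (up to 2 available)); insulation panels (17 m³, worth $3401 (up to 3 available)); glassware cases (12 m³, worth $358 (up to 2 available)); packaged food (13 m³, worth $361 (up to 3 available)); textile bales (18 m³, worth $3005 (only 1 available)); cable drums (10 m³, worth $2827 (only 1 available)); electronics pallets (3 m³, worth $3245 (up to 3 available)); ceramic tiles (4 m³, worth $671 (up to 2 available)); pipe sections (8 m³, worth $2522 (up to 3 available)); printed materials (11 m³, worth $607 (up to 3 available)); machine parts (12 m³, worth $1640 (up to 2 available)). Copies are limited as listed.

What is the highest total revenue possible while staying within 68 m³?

Density check — electronics pallets 1081.67, pipe sections 315.25, cable drums 282.70 are the best per m³.
Greedy by ratio would take furniture crates + insulation panels + cable drums + 3×electronics pallets + 3×pipe sections: 66 m³ used, total 24624.
The 6 m³ tied up in furniture crates is better spent on 2×ceramic tiles — total rises to 24871 (68 m³).
That's the maximum — no swap from here does better than 24871.

24871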